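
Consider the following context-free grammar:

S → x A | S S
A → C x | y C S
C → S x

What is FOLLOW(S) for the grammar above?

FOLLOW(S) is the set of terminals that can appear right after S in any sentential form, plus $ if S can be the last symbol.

We compute FOLLOW(S) using the standard algorithm.
FOLLOW(S) starts with {$}.
FIRST(A) = {x, y}
FIRST(C) = {x}
FIRST(S) = {x}
FOLLOW(A) = {$, x}
FOLLOW(C) = {x}
FOLLOW(S) = {$, x}
Therefore, FOLLOW(S) = {$, x}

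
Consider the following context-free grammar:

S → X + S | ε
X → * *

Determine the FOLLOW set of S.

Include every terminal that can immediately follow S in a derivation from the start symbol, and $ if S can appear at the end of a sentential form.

We compute FOLLOW(S) using the standard algorithm.
FOLLOW(S) starts with {$}.
FIRST(S) = {*, ε}
FIRST(X) = {*}
FOLLOW(S) = {$}
FOLLOW(X) = {+}
Therefore, FOLLOW(S) = {$}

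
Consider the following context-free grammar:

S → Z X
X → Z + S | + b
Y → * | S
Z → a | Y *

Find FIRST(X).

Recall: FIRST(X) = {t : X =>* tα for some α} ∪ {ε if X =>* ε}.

We compute FIRST(X) using the standard algorithm.
FIRST(S) = {*, a}
FIRST(X) = {*, +, a}
FIRST(Y) = {*, a}
FIRST(Z) = {*, a}
Therefore, FIRST(X) = {*, +, a}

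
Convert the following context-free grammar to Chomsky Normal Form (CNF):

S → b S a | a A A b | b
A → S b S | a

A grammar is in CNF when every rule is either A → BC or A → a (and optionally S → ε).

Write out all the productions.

TB → b; TA → a; S → b; A → a; S → TB X0; X0 → S TA; S → TA X1; X1 → A X2; X2 → A TB; A → S X3; X3 → TB S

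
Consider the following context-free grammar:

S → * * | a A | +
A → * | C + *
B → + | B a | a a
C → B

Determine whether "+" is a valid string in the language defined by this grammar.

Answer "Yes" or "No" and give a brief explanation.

Yes - a valid derivation exists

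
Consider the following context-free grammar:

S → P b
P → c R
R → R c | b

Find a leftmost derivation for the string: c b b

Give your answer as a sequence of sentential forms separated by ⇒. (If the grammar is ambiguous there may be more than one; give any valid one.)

S ⇒ P b ⇒ c R b ⇒ c b b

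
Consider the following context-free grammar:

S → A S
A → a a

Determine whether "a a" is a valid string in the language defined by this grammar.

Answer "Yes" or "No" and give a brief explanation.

No - no valid derivation exists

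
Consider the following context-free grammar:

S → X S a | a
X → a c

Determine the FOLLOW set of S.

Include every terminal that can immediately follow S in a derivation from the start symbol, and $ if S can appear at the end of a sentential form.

We compute FOLLOW(S) using the standard algorithm.
FOLLOW(S) starts with {$}.
FIRST(S) = {a}
FIRST(X) = {a}
FOLLOW(S) = {$, a}
FOLLOW(X) = {a}
Therefore, FOLLOW(S) = {$, a}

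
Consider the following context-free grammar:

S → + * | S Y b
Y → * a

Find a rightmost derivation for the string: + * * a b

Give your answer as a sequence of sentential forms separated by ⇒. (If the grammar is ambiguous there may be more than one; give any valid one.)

S ⇒ S Y b ⇒ S * a b ⇒ + * * a b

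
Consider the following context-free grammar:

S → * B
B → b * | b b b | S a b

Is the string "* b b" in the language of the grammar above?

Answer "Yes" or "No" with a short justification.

No - no valid derivation exists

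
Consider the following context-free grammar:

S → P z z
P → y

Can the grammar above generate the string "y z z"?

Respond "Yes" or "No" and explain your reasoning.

Yes - a valid derivation exists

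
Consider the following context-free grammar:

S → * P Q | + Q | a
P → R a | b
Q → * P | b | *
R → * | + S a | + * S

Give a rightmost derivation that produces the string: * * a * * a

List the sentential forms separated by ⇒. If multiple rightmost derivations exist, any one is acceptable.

S ⇒ * P Q ⇒ * P * P ⇒ * P * R a ⇒ * P * * a ⇒ * R a * * a ⇒ * * a * * a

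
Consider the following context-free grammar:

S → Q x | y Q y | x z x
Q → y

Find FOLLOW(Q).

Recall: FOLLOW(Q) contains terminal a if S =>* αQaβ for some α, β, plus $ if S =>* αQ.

We compute FOLLOW(Q) using the standard algorithm.
FOLLOW(S) starts with {$}.
FIRST(Q) = {y}
FIRST(S) = {x, y}
FOLLOW(Q) = {x, y}
FOLLOW(S) = {$}
Therefore, FOLLOW(Q) = {x, y}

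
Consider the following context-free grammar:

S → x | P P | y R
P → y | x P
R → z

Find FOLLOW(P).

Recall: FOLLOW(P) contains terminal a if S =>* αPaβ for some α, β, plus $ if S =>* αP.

We compute FOLLOW(P) using the standard algorithm.
FOLLOW(S) starts with {$}.
FIRST(P) = {x, y}
FIRST(R) = {z}
FIRST(S) = {x, y}
FOLLOW(P) = {$, x, y}
FOLLOW(R) = {$}
FOLLOW(S) = {$}
Therefore, FOLLOW(P) = {$, x, y}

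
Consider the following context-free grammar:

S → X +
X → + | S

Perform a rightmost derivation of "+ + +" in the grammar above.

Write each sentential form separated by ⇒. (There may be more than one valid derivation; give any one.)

S ⇒ X + ⇒ S + ⇒ X + + ⇒ + + +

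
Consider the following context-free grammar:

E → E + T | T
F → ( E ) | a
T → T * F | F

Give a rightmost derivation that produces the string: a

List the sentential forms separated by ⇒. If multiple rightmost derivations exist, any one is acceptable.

E ⇒ T ⇒ F ⇒ a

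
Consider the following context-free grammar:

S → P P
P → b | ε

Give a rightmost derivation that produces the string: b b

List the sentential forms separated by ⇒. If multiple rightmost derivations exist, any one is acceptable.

S ⇒ P P ⇒ P b ⇒ b b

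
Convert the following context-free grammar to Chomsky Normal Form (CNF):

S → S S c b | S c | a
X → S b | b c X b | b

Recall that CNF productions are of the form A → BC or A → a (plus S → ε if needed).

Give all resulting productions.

TC → c; TB → b; S → a; X → b; S → S X0; X0 → S X1; X1 → TC TB; S → S TC; X → S TB; X → TB X2; X2 → TC X3; X3 → X TB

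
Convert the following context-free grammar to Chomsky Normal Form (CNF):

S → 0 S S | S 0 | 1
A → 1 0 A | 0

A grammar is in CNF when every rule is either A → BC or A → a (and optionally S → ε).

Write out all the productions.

T0 → 0; S → 1; T1 → 1; A → 0; S → T0 X0; X0 → S S; S → S T0; A → T1 X1; X1 → T0 A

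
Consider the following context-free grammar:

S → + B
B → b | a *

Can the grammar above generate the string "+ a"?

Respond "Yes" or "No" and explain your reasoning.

No - no valid derivation exists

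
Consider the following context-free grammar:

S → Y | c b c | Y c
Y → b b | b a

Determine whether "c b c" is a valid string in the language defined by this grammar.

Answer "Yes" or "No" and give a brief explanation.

Yes - a valid derivation exists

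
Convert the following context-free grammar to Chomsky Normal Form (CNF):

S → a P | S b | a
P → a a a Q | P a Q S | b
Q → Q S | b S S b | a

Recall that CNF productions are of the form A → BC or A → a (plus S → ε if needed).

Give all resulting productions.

TA → a; TB → b; S → a; P → b; Q → a; S → TA P; S → S TB; P → TA X0; X0 → TA X1; X1 → TA Q; P → P X2; X2 → TA X3; X3 → Q S; Q → Q S; Q → TB X4; X4 → S X5; X5 → S TB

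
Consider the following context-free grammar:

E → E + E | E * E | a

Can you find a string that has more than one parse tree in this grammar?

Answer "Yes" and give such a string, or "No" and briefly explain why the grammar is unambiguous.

Yes - the string 'a * a * a * a + a' has two distinct parse trees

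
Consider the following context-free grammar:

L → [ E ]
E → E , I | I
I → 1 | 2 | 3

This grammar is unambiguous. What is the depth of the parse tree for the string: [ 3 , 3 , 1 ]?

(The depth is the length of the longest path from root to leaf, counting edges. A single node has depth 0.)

5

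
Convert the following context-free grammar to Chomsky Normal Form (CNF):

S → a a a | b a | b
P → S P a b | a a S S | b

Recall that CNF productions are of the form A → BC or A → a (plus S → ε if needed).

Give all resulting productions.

TA → a; TB → b; S → b; P → b; S → TA X0; X0 → TA TA; S → TB TA; P → S X1; X1 → P X2; X2 → TA TB; P → TA X3; X3 → TA X4; X4 → S S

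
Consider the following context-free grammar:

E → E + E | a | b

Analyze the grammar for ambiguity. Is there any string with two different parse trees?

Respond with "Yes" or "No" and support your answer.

Yes - the string 'a + b + b + a + b' has two distinct parse trees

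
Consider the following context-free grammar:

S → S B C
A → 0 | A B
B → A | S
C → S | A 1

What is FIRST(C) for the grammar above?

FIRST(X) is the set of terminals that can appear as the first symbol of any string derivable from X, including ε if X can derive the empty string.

We compute FIRST(C) using the standard algorithm.
FIRST(A) = {0}
FIRST(B) = {0}
FIRST(C) = {0}
FIRST(S) = {}
Therefore, FIRST(C) = {0}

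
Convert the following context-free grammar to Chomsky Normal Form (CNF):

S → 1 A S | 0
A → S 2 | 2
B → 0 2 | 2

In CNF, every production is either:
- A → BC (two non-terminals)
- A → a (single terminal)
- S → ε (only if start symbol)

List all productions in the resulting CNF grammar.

T1 → 1; S → 0; T2 → 2; A → 2; T0 → 0; B → 2; S → T1 X0; X0 → A S; A → S T2; B → T0 T2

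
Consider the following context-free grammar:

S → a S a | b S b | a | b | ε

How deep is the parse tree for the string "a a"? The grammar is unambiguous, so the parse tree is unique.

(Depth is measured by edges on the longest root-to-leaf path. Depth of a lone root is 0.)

2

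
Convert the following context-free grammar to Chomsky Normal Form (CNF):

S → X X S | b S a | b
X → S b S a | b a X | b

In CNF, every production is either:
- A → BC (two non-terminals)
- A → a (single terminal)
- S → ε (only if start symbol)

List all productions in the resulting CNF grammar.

TB → b; TA → a; S → b; X → b; S → X X0; X0 → X S; S → TB X1; X1 → S TA; X → S X2; X2 → TB X3; X3 → S TA; X → TB X4; X4 → TA X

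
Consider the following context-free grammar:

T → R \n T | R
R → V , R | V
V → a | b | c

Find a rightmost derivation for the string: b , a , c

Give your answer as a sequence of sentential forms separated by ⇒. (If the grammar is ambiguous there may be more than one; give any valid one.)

T ⇒ R ⇒ V , R ⇒ V , V , R ⇒ V , V , V ⇒ V , V , c ⇒ V , a , c ⇒ b , a , c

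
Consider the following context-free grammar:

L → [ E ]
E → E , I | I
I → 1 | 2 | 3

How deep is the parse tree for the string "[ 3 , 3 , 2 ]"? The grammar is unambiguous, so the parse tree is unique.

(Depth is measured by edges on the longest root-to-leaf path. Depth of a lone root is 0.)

5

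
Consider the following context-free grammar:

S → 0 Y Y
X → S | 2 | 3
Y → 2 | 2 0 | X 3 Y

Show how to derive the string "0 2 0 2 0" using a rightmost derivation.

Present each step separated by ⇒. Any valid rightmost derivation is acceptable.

S ⇒ 0 Y Y ⇒ 0 Y 2 0 ⇒ 0 2 0 2 0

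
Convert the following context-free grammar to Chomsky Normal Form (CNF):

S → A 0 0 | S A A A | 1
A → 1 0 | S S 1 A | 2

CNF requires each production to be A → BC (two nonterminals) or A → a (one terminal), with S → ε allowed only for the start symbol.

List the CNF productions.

T0 → 0; S → 1; T1 → 1; A → 2; S → A X0; X0 → T0 T0; S → S X1; X1 → A X2; X2 → A A; A → T1 T0; A → S X3; X3 → S X4; X4 → T1 A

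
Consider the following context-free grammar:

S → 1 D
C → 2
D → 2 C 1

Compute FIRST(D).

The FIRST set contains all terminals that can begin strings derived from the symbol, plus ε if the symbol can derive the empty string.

We compute FIRST(D) using the standard algorithm.
FIRST(C) = {2}
FIRST(D) = {2}
FIRST(S) = {1}
Therefore, FIRST(D) = {2}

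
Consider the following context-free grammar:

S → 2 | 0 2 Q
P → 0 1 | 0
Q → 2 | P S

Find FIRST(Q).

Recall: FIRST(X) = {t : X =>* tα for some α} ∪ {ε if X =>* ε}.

We compute FIRST(Q) using the standard algorithm.
FIRST(P) = {0}
FIRST(Q) = {0, 2}
FIRST(S) = {0, 2}
Therefore, FIRST(Q) = {0, 2}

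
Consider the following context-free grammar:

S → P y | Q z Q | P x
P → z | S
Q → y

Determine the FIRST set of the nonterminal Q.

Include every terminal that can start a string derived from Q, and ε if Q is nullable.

We compute FIRST(Q) using the standard algorithm.
FIRST(P) = {y, z}
FIRST(Q) = {y}
FIRST(S) = {y, z}
Therefore, FIRST(Q) = {y}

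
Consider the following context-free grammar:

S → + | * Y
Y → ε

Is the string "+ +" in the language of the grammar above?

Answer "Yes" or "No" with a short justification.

No - no valid derivation exists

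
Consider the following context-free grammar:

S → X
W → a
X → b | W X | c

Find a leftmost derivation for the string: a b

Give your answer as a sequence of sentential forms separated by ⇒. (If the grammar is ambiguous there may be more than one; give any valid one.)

S ⇒ X ⇒ W X ⇒ a X ⇒ a b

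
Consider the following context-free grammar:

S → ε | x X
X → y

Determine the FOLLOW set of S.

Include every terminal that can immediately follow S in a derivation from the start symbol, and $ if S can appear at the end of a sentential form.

We compute FOLLOW(S) using the standard algorithm.
FOLLOW(S) starts with {$}.
FIRST(S) = {x, ε}
FIRST(X) = {y}
FOLLOW(S) = {$}
FOLLOW(X) = {$}
Therefore, FOLLOW(S) = {$}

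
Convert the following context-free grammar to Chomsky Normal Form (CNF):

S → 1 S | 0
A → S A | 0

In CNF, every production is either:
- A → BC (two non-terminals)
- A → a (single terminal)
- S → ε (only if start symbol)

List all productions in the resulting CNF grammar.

T1 → 1; S → 0; A → 0; S → T1 S; A → S A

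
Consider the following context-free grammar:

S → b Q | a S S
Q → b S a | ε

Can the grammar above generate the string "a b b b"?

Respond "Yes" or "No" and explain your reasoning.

No - no valid derivation exists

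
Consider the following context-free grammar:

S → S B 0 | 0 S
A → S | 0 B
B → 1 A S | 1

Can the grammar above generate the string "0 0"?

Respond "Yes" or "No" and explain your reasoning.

No - no valid derivation exists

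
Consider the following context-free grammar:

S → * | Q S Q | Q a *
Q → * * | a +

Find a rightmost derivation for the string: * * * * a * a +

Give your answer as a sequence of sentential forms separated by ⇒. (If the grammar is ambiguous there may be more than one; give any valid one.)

S ⇒ Q S Q ⇒ Q S a + ⇒ Q Q a * a + ⇒ Q * * a * a + ⇒ * * * * a * a +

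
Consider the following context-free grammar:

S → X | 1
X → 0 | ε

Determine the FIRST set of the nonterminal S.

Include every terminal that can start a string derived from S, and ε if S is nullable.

We compute FIRST(S) using the standard algorithm.
FIRST(S) = {0, 1, ε}
FIRST(X) = {0, ε}
Therefore, FIRST(S) = {0, 1, ε}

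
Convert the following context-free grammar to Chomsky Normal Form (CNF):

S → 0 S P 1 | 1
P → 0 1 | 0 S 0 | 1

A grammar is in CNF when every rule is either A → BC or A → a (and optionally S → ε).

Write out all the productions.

T0 → 0; T1 → 1; S → 1; P → 1; S → T0 X0; X0 → S X1; X1 → P T1; P → T0 T1; P → T0 X2; X2 → S T0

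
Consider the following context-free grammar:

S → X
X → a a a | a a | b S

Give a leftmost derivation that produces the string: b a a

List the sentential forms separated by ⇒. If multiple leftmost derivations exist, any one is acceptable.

S ⇒ X ⇒ b S ⇒ b X ⇒ b a a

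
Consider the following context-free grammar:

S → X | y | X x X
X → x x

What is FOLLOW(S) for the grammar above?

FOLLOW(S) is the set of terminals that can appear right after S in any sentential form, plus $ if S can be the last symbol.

We compute FOLLOW(S) using the standard algorithm.
FOLLOW(S) starts with {$}.
FIRST(S) = {x, y}
FIRST(X) = {x}
FOLLOW(S) = {$}
FOLLOW(X) = {$, x}
Therefore, FOLLOW(S) = {$}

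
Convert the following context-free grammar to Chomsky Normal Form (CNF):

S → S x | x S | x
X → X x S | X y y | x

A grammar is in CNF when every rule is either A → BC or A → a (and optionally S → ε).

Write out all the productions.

TX → x; S → x; TY → y; X → x; S → S TX; S → TX S; X → X X0; X0 → TX S; X → X X1; X1 → TY TY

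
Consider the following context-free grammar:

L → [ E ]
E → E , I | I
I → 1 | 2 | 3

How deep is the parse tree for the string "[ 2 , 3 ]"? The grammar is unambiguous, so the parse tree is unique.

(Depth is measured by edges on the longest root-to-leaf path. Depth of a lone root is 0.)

4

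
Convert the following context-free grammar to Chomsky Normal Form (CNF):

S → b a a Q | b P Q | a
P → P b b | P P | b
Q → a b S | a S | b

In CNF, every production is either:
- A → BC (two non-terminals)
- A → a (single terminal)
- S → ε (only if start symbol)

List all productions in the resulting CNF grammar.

TB → b; TA → a; S → a; P → b; Q → b; S → TB X0; X0 → TA X1; X1 → TA Q; S → TB X2; X2 → P Q; P → P X3; X3 → TB TB; P → P P; Q → TA X4; X4 → TB S; Q → TA S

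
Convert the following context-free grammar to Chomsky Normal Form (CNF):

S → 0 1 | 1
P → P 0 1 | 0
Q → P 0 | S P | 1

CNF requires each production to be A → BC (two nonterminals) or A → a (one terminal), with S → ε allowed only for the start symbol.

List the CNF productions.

T0 → 0; T1 → 1; S → 1; P → 0; Q → 1; S → T0 T1; P → P X0; X0 → T0 T1; Q → P T0; Q → S P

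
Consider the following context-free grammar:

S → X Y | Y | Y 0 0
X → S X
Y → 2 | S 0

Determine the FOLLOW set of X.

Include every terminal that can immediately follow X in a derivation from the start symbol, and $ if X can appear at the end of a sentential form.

We compute FOLLOW(X) using the standard algorithm.
FOLLOW(S) starts with {$}.
FIRST(S) = {2}
FIRST(X) = {2}
FIRST(Y) = {2}
FOLLOW(S) = {$, 0, 2}
FOLLOW(X) = {2}
FOLLOW(Y) = {$, 0, 2}
Therefore, FOLLOW(X) = {2}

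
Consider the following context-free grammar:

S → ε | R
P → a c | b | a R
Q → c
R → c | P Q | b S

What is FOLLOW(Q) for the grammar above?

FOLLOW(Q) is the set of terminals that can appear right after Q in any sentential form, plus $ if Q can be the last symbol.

We compute FOLLOW(Q) using the standard algorithm.
FOLLOW(S) starts with {$}.
FIRST(P) = {a, b}
FIRST(Q) = {c}
FIRST(R) = {a, b, c}
FIRST(S) = {a, b, c, ε}
FOLLOW(P) = {c}
FOLLOW(Q) = {$, c}
FOLLOW(R) = {$, c}
FOLLOW(S) = {$, c}
Therefore, FOLLOW(Q) = {$, c}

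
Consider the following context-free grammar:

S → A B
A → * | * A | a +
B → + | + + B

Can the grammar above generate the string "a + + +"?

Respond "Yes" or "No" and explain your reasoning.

No - no valid derivation exists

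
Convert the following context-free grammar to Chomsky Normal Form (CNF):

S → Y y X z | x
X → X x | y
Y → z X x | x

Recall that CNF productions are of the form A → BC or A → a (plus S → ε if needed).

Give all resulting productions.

TY → y; TZ → z; S → x; TX → x; X → y; Y → x; S → Y X0; X0 → TY X1; X1 → X TZ; X → X TX; Y → TZ X2; X2 → X TX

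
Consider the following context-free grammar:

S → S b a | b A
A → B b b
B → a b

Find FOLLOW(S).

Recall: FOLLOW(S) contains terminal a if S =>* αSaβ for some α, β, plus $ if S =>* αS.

We compute FOLLOW(S) using the standard algorithm.
FOLLOW(S) starts with {$}.
FIRST(A) = {a}
FIRST(B) = {a}
FIRST(S) = {b}
FOLLOW(A) = {$, b}
FOLLOW(B) = {b}
FOLLOW(S) = {$, b}
Therefore, FOLLOW(S) = {$, b}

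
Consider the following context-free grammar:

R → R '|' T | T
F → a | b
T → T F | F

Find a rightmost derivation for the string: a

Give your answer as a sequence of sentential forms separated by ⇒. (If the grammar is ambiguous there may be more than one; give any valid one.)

R ⇒ T ⇒ F ⇒ a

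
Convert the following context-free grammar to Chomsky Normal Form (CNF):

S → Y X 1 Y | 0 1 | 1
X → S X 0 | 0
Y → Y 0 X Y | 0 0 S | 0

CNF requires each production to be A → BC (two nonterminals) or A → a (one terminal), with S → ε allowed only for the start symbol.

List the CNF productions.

T1 → 1; T0 → 0; S → 1; X → 0; Y → 0; S → Y X0; X0 → X X1; X1 → T1 Y; S → T0 T1; X → S X2; X2 → X T0; Y → Y X3; X3 → T0 X4; X4 → X Y; Y → T0 X5; X5 → T0 S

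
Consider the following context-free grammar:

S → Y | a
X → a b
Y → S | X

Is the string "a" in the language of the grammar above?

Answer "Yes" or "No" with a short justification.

Yes - a valid derivation exists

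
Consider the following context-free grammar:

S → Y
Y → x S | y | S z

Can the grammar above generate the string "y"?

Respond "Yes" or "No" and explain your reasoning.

Yes - a valid derivation exists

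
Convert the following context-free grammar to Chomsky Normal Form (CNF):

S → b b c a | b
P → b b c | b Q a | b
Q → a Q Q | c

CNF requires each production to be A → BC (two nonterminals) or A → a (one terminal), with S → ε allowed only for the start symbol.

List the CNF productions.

TB → b; TC → c; TA → a; S → b; P → b; Q → c; S → TB X0; X0 → TB X1; X1 → TC TA; P → TB X2; X2 → TB TC; P → TB X3; X3 → Q TA; Q → TA X4; X4 → Q Q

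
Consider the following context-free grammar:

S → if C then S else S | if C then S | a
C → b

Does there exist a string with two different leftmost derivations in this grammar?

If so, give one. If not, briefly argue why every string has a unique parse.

Yes - the string 'if b then if b then if b then a else a else a' has two distinct leftmost derivations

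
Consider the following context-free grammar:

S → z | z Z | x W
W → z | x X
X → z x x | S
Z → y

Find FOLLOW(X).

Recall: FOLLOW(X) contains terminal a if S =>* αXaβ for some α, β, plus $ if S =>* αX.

We compute FOLLOW(X) using the standard algorithm.
FOLLOW(S) starts with {$}.
FIRST(S) = {x, z}
FIRST(W) = {x, z}
FIRST(X) = {x, z}
FIRST(Z) = {y}
FOLLOW(S) = {$}
FOLLOW(W) = {$}
FOLLOW(X) = {$}
FOLLOW(Z) = {$}
Therefore, FOLLOW(X) = {$}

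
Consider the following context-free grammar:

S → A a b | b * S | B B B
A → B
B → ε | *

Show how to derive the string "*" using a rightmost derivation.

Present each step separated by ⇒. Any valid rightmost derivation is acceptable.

S ⇒ B B B ⇒ B B ⇒ B ⇒ *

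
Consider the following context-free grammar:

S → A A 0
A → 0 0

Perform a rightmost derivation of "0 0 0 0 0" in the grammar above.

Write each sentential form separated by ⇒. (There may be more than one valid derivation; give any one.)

S ⇒ A A 0 ⇒ A 0 0 0 ⇒ 0 0 0 0 0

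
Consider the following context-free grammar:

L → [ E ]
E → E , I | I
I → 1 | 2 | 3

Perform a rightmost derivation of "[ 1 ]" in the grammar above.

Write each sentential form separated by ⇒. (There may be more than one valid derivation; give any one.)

L ⇒ [ E ] ⇒ [ I ] ⇒ [ 1 ]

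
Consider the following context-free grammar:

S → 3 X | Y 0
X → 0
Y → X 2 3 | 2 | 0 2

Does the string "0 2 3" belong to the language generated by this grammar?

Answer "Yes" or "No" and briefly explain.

No - no valid derivation exists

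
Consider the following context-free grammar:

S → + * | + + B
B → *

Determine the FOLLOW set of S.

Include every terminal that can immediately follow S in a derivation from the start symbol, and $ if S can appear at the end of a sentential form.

We compute FOLLOW(S) using the standard algorithm.
FOLLOW(S) starts with {$}.
FIRST(B) = {*}
FIRST(S) = {+}
FOLLOW(B) = {$}
FOLLOW(S) = {$}
Therefore, FOLLOW(S) = {$}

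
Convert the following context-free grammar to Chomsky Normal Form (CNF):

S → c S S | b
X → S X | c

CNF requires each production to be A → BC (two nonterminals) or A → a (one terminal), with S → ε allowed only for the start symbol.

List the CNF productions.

TC → c; S → b; X → c; S → TC X0; X0 → S S; X → S X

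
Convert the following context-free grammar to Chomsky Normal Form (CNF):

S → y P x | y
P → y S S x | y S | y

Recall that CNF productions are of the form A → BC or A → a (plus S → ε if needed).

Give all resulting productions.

TY → y; TX → x; S → y; P → y; S → TY X0; X0 → P TX; P → TY X1; X1 → S X2; X2 → S TX; P → TY S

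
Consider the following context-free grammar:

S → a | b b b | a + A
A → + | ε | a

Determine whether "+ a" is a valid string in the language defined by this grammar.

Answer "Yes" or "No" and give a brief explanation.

No - no valid derivation exists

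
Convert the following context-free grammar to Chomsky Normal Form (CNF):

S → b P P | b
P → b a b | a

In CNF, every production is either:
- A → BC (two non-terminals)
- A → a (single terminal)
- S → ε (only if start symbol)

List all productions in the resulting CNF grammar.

TB → b; S → b; TA → a; P → a; S → TB X0; X0 → P P; P → TB X1; X1 → TA TB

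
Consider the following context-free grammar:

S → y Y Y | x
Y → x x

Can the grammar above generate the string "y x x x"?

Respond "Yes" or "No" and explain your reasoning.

No - no valid derivation exists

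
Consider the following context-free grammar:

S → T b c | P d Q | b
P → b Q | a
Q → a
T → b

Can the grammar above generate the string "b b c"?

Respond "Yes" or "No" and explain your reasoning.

Yes - a valid derivation exists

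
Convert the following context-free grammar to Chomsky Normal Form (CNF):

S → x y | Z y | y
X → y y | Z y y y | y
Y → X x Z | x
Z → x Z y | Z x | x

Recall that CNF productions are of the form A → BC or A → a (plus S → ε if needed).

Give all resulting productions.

TX → x; TY → y; S → y; X → y; Y → x; Z → x; S → TX TY; S → Z TY; X → TY TY; X → Z X0; X0 → TY X1; X1 → TY TY; Y → X X2; X2 → TX Z; Z → TX X3; X3 → Z TY; Z → Z TX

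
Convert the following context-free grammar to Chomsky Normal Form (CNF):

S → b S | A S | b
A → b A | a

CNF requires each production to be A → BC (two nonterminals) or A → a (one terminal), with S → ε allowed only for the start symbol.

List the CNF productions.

TB → b; S → b; A → a; S → TB S; S → A S; A → TB A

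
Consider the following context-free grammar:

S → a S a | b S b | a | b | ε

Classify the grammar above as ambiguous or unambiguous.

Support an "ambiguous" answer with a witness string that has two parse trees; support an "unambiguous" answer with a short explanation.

Unambiguous - every string in the language has a unique parse tree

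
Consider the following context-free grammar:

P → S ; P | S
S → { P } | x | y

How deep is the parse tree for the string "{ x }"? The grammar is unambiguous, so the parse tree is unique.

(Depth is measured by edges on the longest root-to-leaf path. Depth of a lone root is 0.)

4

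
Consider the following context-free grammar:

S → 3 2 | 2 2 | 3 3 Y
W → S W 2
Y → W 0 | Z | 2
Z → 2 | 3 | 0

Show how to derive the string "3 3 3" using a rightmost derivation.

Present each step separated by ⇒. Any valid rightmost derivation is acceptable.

S ⇒ 3 3 Y ⇒ 3 3 Z ⇒ 3 3 3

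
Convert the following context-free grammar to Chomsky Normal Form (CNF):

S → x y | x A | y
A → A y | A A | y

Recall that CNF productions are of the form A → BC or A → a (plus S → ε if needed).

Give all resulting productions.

TX → x; TY → y; S → y; A → y; S → TX TY; S → TX A; A → A TY; A → A A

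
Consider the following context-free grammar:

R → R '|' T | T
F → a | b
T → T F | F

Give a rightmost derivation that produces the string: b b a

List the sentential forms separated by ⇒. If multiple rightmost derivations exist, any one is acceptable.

R ⇒ T ⇒ T F ⇒ T a ⇒ T F a ⇒ T b a ⇒ F b a ⇒ b b a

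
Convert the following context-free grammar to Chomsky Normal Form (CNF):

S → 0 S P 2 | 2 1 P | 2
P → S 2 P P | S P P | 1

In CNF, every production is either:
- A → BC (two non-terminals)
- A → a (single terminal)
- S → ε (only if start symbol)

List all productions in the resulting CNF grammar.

T0 → 0; T2 → 2; T1 → 1; S → 2; P → 1; S → T0 X0; X0 → S X1; X1 → P T2; S → T2 X2; X2 → T1 P; P → S X3; X3 → T2 X4; X4 → P P; P → S X5; X5 → P P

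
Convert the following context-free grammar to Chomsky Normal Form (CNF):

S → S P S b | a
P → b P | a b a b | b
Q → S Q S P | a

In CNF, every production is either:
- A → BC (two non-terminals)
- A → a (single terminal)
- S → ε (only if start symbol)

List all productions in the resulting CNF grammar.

TB → b; S → a; TA → a; P → b; Q → a; S → S X0; X0 → P X1; X1 → S TB; P → TB P; P → TA X2; X2 → TB X3; X3 → TA TB; Q → S X4; X4 → Q X5; X5 → S P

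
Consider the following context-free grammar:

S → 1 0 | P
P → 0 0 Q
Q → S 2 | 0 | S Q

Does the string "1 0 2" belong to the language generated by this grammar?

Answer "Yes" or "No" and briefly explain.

No - no valid derivation exists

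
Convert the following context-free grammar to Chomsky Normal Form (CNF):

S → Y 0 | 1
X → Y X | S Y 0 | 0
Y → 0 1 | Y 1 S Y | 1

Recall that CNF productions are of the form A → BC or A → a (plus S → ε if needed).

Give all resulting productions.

T0 → 0; S → 1; X → 0; T1 → 1; Y → 1; S → Y T0; X → Y X; X → S X0; X0 → Y T0; Y → T0 T1; Y → Y X1; X1 → T1 X2; X2 → S Y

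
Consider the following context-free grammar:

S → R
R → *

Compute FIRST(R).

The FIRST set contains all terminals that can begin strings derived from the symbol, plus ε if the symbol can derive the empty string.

We compute FIRST(R) using the standard algorithm.
FIRST(R) = {*}
FIRST(S) = {*}
Therefore, FIRST(R) = {*}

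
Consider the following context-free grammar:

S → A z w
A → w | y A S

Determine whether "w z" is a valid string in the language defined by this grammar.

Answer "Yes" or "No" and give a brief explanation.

No - no valid derivation exists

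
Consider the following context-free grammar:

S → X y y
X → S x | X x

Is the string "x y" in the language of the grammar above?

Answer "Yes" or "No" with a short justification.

No - no valid derivation exists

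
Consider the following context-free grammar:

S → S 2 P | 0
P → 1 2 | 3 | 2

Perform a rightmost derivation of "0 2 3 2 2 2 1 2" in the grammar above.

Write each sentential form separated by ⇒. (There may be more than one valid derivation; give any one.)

S ⇒ S 2 P ⇒ S 2 1 2 ⇒ S 2 P 2 1 2 ⇒ S 2 2 2 1 2 ⇒ S 2 P 2 2 2 1 2 ⇒ S 2 3 2 2 2 1 2 ⇒ 0 2 3 2 2 2 1 2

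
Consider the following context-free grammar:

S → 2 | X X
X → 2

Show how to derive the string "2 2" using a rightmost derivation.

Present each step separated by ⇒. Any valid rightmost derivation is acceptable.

S ⇒ X X ⇒ X 2 ⇒ 2 2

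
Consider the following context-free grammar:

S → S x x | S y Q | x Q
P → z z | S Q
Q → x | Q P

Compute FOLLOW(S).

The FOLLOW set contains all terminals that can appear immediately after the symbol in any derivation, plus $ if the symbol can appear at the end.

We compute FOLLOW(S) using the standard algorithm.
FOLLOW(S) starts with {$}.
FIRST(P) = {x, z}
FIRST(Q) = {x}
FIRST(S) = {x}
FOLLOW(P) = {$, x, y, z}
FOLLOW(Q) = {$, x, y, z}
FOLLOW(S) = {$, x, y}
Therefore, FOLLOW(S) = {$, x, y}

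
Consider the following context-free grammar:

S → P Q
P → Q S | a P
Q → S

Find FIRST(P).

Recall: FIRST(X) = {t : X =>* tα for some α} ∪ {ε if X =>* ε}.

We compute FIRST(P) using the standard algorithm.
FIRST(P) = {a}
FIRST(Q) = {a}
FIRST(S) = {a}
Therefore, FIRST(P) = {a}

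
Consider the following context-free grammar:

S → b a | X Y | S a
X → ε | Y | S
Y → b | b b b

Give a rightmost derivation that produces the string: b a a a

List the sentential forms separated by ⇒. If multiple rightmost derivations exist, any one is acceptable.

S ⇒ S a ⇒ S a a ⇒ b a a a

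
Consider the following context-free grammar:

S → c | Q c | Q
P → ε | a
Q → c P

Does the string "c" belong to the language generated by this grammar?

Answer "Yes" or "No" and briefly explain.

Yes - a valid derivation exists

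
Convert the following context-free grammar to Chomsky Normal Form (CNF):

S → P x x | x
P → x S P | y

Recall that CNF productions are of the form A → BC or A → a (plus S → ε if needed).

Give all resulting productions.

TX → x; S → x; P → y; S → P X0; X0 → TX TX; P → TX X1; X1 → S P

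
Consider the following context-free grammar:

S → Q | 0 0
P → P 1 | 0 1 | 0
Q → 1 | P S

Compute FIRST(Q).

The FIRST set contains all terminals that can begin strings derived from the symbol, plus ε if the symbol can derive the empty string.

We compute FIRST(Q) using the standard algorithm.
FIRST(P) = {0}
FIRST(Q) = {0, 1}
FIRST(S) = {0, 1}
Therefore, FIRST(Q) = {0, 1}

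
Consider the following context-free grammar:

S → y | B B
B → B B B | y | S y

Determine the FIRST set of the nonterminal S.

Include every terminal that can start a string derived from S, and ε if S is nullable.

We compute FIRST(S) using the standard algorithm.
FIRST(B) = {y}
FIRST(S) = {y}
Therefore, FIRST(S) = {y}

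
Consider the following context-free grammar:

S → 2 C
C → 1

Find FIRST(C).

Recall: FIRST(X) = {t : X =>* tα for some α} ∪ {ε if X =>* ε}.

We compute FIRST(C) using the standard algorithm.
FIRST(C) = {1}
FIRST(S) = {2}
Therefore, FIRST(C) = {1}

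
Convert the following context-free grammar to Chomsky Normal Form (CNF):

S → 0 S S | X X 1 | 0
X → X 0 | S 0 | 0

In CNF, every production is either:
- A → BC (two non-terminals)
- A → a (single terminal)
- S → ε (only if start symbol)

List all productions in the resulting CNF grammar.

T0 → 0; T1 → 1; S → 0; X → 0; S → T0 X0; X0 → S S; S → X X1; X1 → X T1; X → X T0; X → S T0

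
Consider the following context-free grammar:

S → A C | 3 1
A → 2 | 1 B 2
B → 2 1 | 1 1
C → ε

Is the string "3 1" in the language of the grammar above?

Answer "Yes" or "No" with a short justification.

Yes - a valid derivation exists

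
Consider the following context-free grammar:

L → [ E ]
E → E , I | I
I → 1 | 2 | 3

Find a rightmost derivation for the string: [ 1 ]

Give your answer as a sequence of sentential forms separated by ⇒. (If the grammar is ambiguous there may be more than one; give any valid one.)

L ⇒ [ E ] ⇒ [ I ] ⇒ [ 1 ]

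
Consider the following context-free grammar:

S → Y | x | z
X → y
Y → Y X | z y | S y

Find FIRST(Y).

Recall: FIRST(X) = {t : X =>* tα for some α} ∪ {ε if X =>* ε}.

We compute FIRST(Y) using the standard algorithm.
FIRST(S) = {x, z}
FIRST(X) = {y}
FIRST(Y) = {x, z}
Therefore, FIRST(Y) = {x, z}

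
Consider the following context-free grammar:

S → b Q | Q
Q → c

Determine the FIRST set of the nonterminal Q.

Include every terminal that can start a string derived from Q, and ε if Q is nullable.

We compute FIRST(Q) using the standard algorithm.
FIRST(Q) = {c}
FIRST(S) = {b, c}
Therefore, FIRST(Q) = {c}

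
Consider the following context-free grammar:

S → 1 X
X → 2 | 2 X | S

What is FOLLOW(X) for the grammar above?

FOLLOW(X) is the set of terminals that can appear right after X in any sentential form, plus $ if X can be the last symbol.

We compute FOLLOW(X) using the standard algorithm.
FOLLOW(S) starts with {$}.
FIRST(S) = {1}
FIRST(X) = {1, 2}
FOLLOW(S) = {$}
FOLLOW(X) = {$}
Therefore, FOLLOW(X) = {$}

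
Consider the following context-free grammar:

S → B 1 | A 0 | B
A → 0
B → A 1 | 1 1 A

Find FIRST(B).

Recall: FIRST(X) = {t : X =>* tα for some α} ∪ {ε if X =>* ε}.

We compute FIRST(B) using the standard algorithm.
FIRST(A) = {0}
FIRST(B) = {0, 1}
FIRST(S) = {0, 1}
Therefore, FIRST(B) = {0, 1}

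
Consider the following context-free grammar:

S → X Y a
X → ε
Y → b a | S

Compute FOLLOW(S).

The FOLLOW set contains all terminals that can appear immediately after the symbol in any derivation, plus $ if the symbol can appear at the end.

We compute FOLLOW(S) using the standard algorithm.
FOLLOW(S) starts with {$}.
FIRST(S) = {b}
FIRST(X) = {ε}
FIRST(Y) = {b}
FOLLOW(S) = {$, a}
FOLLOW(X) = {b}
FOLLOW(Y) = {a}
Therefore, FOLLOW(S) = {$, a}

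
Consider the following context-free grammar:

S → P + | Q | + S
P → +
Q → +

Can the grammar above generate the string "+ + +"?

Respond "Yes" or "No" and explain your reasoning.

Yes - a valid derivation exists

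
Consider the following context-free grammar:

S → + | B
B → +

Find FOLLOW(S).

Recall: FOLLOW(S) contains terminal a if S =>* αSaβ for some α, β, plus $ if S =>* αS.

We compute FOLLOW(S) using the standard algorithm.
FOLLOW(S) starts with {$}.
FIRST(B) = {+}
FIRST(S) = {+}
FOLLOW(B) = {$}
FOLLOW(S) = {$}
Therefore, FOLLOW(S) = {$}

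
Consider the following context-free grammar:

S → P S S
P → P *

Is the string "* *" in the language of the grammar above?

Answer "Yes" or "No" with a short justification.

No - no valid derivation exists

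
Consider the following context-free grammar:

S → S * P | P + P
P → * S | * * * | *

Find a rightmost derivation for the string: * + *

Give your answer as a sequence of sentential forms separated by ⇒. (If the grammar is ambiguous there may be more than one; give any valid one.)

S ⇒ P + P ⇒ P + * ⇒ * + *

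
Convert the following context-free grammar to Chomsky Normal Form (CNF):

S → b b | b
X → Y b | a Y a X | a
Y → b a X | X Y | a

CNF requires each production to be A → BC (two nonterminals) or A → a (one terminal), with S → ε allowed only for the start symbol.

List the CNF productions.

TB → b; S → b; TA → a; X → a; Y → a; S → TB TB; X → Y TB; X → TA X0; X0 → Y X1; X1 → TA X; Y → TB X2; X2 → TA X; Y → X Y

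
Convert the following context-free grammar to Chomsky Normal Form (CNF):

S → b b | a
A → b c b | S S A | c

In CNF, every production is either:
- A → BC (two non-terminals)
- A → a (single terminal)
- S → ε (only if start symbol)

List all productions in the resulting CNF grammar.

TB → b; S → a; TC → c; A → c; S → TB TB; A → TB X0; X0 → TC TB; A → S X1; X1 → S A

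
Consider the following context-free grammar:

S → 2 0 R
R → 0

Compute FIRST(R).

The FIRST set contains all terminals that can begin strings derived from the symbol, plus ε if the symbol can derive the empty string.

We compute FIRST(R) using the standard algorithm.
FIRST(R) = {0}
FIRST(S) = {2}
Therefore, FIRST(R) = {0}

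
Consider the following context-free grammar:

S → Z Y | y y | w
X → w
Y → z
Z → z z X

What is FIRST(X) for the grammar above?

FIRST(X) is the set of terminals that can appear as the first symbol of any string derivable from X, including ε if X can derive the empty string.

We compute FIRST(X) using the standard algorithm.
FIRST(S) = {w, y, z}
FIRST(X) = {w}
FIRST(Y) = {z}
FIRST(Z) = {z}
Therefore, FIRST(X) = {w}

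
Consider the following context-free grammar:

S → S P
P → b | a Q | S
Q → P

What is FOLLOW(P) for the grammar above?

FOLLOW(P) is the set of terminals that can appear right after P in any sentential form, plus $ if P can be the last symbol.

We compute FOLLOW(P) using the standard algorithm.
FOLLOW(S) starts with {$}.
FIRST(P) = {a, b}
FIRST(Q) = {a, b}
FIRST(S) = {}
FOLLOW(P) = {$, a, b}
FOLLOW(Q) = {$, a, b}
FOLLOW(S) = {$, a, b}
Therefore, FOLLOW(P) = {$, a, b}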